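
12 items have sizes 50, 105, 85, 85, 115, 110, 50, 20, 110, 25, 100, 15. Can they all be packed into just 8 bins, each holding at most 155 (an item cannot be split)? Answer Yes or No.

A valid assignment using 7 bins:
  bin 1: 115 + 25 + 15 = 155
  bin 2: 110 + 20 = 130
  bin 3: 110 = 110
  bin 4: 105 + 50 = 155
  bin 5: 100 + 50 = 150
  bin 6: 85 = 85
  bin 7: 85 = 85
That uses only 7 ≤ 8, so 8 bins are enough.

Yes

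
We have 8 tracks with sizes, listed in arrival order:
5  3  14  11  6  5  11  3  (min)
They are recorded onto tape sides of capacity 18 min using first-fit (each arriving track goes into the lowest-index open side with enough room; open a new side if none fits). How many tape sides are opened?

4

  5 → side 1 (new)  [load 5/18]
  3 → side 1  [load 8/18]
  14 → side 2 (new)  [load 14/18]
  11 → side 3 (new)  [load 11/18]
  6 → side 1  [load 14/18]
  5 → side 3  [load 16/18]
  11 → side 4 (new)  [load 11/18]
  3 → side 1  [load 17/18]
4 tape sides opened.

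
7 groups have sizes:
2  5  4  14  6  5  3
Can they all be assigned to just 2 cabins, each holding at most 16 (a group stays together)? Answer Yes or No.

Total = 39; ⌈39/16⌉ = 3.
At least 3 cabins are required, but only 2 are allowed.

No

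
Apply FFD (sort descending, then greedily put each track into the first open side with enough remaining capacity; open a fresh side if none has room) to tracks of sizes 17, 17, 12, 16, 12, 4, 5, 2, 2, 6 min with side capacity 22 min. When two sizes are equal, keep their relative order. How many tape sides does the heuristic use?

5

Sorted descending: 17, 17, 16, 12, 12, 6, 5, 4, 2, 2.
  17 → side 1 (new)  [load 17/22]
  17 → side 2 (new)  [load 17/22]
  16 → side 3 (new)  [load 16/22]
  12 → side 4 (new)  [load 12/22]
  12 → side 5 (new)  [load 12/22]
  6 → side 3  [load 22/22]
  5 → side 1  [load 22/22]
  4 → side 2  [load 21/22]
  2 → side 4  [load 14/22]
  2 → side 4  [load 16/22]
5 tape sides opened.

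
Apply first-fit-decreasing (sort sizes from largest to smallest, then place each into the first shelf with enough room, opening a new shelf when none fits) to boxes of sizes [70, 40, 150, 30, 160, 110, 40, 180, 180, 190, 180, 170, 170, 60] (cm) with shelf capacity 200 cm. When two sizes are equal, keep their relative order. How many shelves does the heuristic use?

Sorted descending: 190, 180, 180, 180, 170, 170, 160, 150, 110, 70, 60, 40, 40, 30.
  190 → shelf 1 (new)  [load 190/200]
  180 → shelf 2 (new)  [load 180/200]
  180 → shelf 3 (new)  [load 180/200]
  180 → shelf 4 (new)  [load 180/200]
  170 → shelf 5 (new)  [load 170/200]
  170 → shelf 6 (new)  [load 170/200]
  160 → shelf 7 (new)  [load 160/200]
  150 → shelf 8 (new)  [load 150/200]
  110 → shelf 9 (new)  [load 110/200]
  70 → shelf 9  [load 180/200]
  60 → shelf 10 (new)  [load 60/200]
  40 → shelf 7  [load 200/200]
  40 → shelf 8  [load 190/200]
  30 → shelf 5  [load 200/200]
10 shelves opened.

10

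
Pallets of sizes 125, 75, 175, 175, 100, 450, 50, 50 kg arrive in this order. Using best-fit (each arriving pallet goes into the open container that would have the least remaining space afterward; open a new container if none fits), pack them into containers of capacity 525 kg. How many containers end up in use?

3

  125 → container 1 (new)  [load 125/525]
  75 → container 1  [load 200/525]
  175 → container 1  [load 375/525]
  175 → container 2 (new)  [load 175/525]
  100 → container 1  [load 475/525]
  450 → container 3 (new)  [load 450/525]
  50 → container 1  [load 525/525]
  50 → container 3  [load 500/525]
3 containers opened.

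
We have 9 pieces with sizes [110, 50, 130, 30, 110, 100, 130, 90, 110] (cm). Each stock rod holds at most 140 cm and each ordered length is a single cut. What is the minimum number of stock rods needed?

Total = 130 + 130 + 110 + 110 + 110 + 100 + 90 + 50 + 30 = 860 cm.
Lower bound: ⌈860/140⌉ = 7 stock rods.
A packing using 7 stock rods:
  stock rod 1: 130 = 130
  stock rod 2: 130 = 130
  stock rod 3: 110 + 30 = 140
  stock rod 4: 110 = 110
  stock rod 5: 110 = 110
  stock rod 6: 100 = 100
  stock rod 7: 90 + 50 = 140
This matches the lower bound, so 7 is optimal.

7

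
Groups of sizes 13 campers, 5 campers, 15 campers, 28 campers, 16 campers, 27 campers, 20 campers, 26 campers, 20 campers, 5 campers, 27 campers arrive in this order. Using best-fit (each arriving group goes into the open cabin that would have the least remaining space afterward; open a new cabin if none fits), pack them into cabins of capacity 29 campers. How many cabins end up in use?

  13 → cabin 1 (new)  [load 13/29]
  5 → cabin 1  [load 18/29]
  15 → cabin 2 (new)  [load 15/29]
  28 → cabin 3 (new)  [load 28/29]
  16 → cabin 4 (new)  [load 16/29]
  27 → cabin 5 (new)  [load 27/29]
  20 → cabin 6 (new)  [load 20/29]
  26 → cabin 7 (new)  [load 26/29]
  20 → cabin 8 (new)  [load 20/29]
  5 → cabin 6  [load 25/29]
  27 → cabin 9 (new)  [load 27/29]
9 cabins opened.

9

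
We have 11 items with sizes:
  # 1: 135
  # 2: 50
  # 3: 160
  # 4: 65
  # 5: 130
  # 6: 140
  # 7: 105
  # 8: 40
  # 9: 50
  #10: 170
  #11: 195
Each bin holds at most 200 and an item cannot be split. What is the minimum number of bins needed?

7

Total = 195 + 170 + 160 + 140 + 135 + 130 + 105 + 65 + 50 + 50 + 40 = 1240.
Lower bound: ⌈1240/200⌉ = 7 bins.
A packing using 7 bins:
  bin 1: 195 = 195
  bin 2: 170 = 170
  bin 3: 160 + 40 = 200
  bin 4: 140 + 50 = 190
  bin 5: 135 + 65 = 200
  bin 6: 130 + 50 = 180
  bin 7: 105 = 105
This matches the lower bound, so 7 is optimal.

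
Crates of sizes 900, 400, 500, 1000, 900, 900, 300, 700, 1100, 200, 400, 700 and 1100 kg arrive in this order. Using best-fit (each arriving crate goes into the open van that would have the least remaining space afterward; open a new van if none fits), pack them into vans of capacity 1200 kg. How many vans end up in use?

  900 → van 1 (new)  [load 900/1200]
  400 → van 2 (new)  [load 400/1200]
  500 → van 2  [load 900/1200]
  1000 → van 3 (new)  [load 1000/1200]
  900 → van 4 (new)  [load 900/1200]
  900 → van 5 (new)  [load 900/1200]
  300 → van 1  [load 1200/1200]
  700 → van 6 (new)  [load 700/1200]
  1100 → van 7 (new)  [load 1100/1200]
  200 → van 3  [load 1200/1200]
  400 → van 6  [load 1100/1200]
  700 → van 8 (new)  [load 700/1200]
  1100 → van 9 (new)  [load 1100/1200]
9 vans opened.

9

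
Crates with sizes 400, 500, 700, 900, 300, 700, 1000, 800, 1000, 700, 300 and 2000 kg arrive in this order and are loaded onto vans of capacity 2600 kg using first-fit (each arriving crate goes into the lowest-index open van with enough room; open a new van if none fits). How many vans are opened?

  400 → van 1 (new)  [load 400/2600]
  500 → van 1  [load 900/2600]
  700 → van 1  [load 1600/2600]
  900 → van 1  [load 2500/2600]
  300 → van 2 (new)  [load 300/2600]
  700 → van 2  [load 1000/2600]
  1000 → van 2  [load 2000/2600]
  800 → van 3 (new)  [load 800/2600]
  1000 → van 3  [load 1800/2600]
  700 → van 3  [load 2500/2600]
  300 → van 2  [load 2300/2600]
  2000 → van 4 (new)  [load 2000/2600]
4 vans opened.

4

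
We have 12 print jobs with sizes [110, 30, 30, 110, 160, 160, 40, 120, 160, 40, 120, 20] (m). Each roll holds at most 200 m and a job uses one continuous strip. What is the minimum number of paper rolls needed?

Total = 160 + 160 + 160 + 120 + 120 + 110 + 110 + 40 + 40 + 30 + 30 + 20 = 1100 m.
Lower bound: ⌈1100/200⌉ = 6 paper rolls.
Also, 7 print jobs each exceed 100 m, and no two of those can share a roll, so at least 7 paper rolls are needed.
A packing using 7 paper rolls:
  roll 1: 160 + 40 = 200
  roll 2: 160 + 40 = 200
  roll 3: 160 + 30 = 190
  roll 4: 120 + 30 + 20 = 170
  roll 5: 120 = 120
  roll 6: 110 = 110
  roll 7: 110 = 110
This matches the lower bound, so 7 is optimal.

7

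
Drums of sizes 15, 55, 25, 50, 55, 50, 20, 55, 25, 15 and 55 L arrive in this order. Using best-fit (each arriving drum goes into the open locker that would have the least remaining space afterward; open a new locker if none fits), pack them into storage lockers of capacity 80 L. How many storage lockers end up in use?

6

  15 → locker 1 (new)  [load 15/80]
  55 → locker 1  [load 70/80]
  25 → locker 2 (new)  [load 25/80]
  50 → locker 2  [load 75/80]
  55 → locker 3 (new)  [load 55/80]
  50 → locker 4 (new)  [load 50/80]
  20 → locker 3  [load 75/80]
  55 → locker 5 (new)  [load 55/80]
  25 → locker 5  [load 80/80]
  15 → locker 4  [load 65/80]
  55 → locker 6 (new)  [load 55/80]
6 storage lockers opened.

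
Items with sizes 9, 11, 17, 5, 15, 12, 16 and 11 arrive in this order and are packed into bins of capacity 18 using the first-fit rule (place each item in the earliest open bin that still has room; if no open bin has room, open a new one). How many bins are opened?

  9 → bin 1 (new)  [load 9/18]
  11 → bin 2 (new)  [load 11/18]
  17 → bin 3 (new)  [load 17/18]
  5 → bin 1  [load 14/18]
  15 → bin 4 (new)  [load 15/18]
  12 → bin 5 (new)  [load 12/18]
  16 → bin 6 (new)  [load 16/18]
  11 → bin 7 (new)  [load 11/18]
7 bins opened.

7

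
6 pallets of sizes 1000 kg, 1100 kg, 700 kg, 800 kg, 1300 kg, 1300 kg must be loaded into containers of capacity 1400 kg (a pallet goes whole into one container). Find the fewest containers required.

6

Total = 1300 + 1300 + 1100 + 1000 + 800 + 700 = 6200 kg.
Lower bound: ⌈6200/1400⌉ = 5 containers.
A packing using 6 containers:
  container 1: 1300 = 1300
  container 2: 1300 = 1300
  container 3: 1100 = 1100
  container 4: 1000 = 1000
  container 5: 800 = 800
  container 6: 700 = 700
No arrangement into 5 containers stays within capacity, so 6 is optimal.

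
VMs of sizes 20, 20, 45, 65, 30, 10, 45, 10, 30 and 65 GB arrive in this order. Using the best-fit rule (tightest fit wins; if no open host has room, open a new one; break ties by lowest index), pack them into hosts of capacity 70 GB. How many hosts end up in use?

  20 → host 1 (new)  [load 20/70]
  20 → host 1  [load 40/70]
  45 → host 2 (new)  [load 45/70]
  65 → host 3 (new)  [load 65/70]
  30 → host 1  [load 70/70]
  10 → host 2  [load 55/70]
  45 → host 4 (new)  [load 45/70]
  10 → host 2  [load 65/70]
  30 → host 5 (new)  [load 30/70]
  65 → host 6 (new)  [load 65/70]
6 hosts opened.

6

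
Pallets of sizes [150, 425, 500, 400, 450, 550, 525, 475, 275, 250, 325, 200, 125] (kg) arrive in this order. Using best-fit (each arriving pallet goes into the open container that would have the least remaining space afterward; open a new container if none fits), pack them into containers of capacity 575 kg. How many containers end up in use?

  150 → container 1 (new)  [load 150/575]
  425 → container 1  [load 575/575]
  500 → container 2 (new)  [load 500/575]
  400 → container 3 (new)  [load 400/575]
  450 → container 4 (new)  [load 450/575]
  550 → container 5 (new)  [load 550/575]
  525 → container 6 (new)  [load 525/575]
  475 → container 7 (new)  [load 475/575]
  275 → container 8 (new)  [load 275/575]
  250 → container 8  [load 525/575]
  325 → container 9 (new)  [load 325/575]
  200 → container 9  [load 525/575]
  125 → container 4  [load 575/575]
9 containers opened.

9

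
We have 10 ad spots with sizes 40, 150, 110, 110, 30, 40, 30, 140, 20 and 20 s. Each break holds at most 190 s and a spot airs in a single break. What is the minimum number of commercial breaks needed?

Total = 150 + 140 + 110 + 110 + 40 + 40 + 30 + 30 + 20 + 20 = 690 s.
Lower bound: ⌈690/190⌉ = 4 commercial breaks.
A packing using 4 commercial breaks:
  break 1: 150 + 40 = 190
  break 2: 140 + 40 = 180
  break 3: 110 + 30 + 30 + 20 = 190
  break 4: 110 + 20 = 130
This matches the lower bound, so 4 is optimal.

4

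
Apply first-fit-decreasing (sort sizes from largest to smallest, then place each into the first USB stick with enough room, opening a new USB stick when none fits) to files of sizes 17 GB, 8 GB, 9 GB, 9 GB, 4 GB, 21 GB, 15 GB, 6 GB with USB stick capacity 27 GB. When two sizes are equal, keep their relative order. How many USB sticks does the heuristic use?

4

Sorted descending: 21, 17, 15, 9, 9, 8, 6, 4.
  21 → USB stick 1 (new)  [load 21/27]
  17 → USB stick 2 (new)  [load 17/27]
  15 → USB stick 3 (new)  [load 15/27]
  9 → USB stick 2  [load 26/27]
  9 → USB stick 3  [load 24/27]
  8 → USB stick 4 (new)  [load 8/27]
  6 → USB stick 1  [load 27/27]
  4 → USB stick 4  [load 12/27]
4 USB sticks opened.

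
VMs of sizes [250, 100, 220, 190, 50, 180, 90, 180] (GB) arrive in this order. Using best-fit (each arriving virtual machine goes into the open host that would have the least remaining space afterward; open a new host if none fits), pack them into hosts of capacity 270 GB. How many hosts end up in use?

6

  250 → host 1 (new)  [load 250/270]
  100 → host 2 (new)  [load 100/270]
  220 → host 3 (new)  [load 220/270]
  190 → host 4 (new)  [load 190/270]
  50 → host 3  [load 270/270]
  180 → host 5 (new)  [load 180/270]
  90 → host 5  [load 270/270]
  180 → host 6 (new)  [load 180/270]
6 hosts opened.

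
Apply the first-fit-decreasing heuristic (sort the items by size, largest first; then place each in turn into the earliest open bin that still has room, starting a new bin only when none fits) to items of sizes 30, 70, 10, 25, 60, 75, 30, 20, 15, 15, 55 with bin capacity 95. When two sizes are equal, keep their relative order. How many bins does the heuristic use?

Sorted descending: 75, 70, 60, 55, 30, 30, 25, 20, 15, 15, 10.
  75 → bin 1 (new)  [load 75/95]
  70 → bin 2 (new)  [load 70/95]
  60 → bin 3 (new)  [load 60/95]
  55 → bin 4 (new)  [load 55/95]
  30 → bin 3  [load 90/95]
  30 → bin 4  [load 85/95]
  25 → bin 2  [load 95/95]
  20 → bin 1  [load 95/95]
  15 → bin 5 (new)  [load 15/95]
  15 → bin 5  [load 30/95]
  10 → bin 4  [load 95/95]
5 bins opened.

5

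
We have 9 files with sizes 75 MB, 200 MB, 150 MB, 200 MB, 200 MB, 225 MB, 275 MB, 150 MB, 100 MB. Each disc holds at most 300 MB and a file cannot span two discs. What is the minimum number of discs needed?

Total = 275 + 225 + 200 + 200 + 200 + 150 + 150 + 100 + 75 = 1575 MB.
Lower bound: ⌈1575/300⌉ = 6 discs.
A packing using 6 discs:
  disc 1: 275 = 275
  disc 2: 225 + 75 = 300
  disc 3: 200 + 100 = 300
  disc 4: 200 = 200
  disc 5: 200 = 200
  disc 6: 150 + 150 = 300
This matches the lower bound, so 6 is optimal.

6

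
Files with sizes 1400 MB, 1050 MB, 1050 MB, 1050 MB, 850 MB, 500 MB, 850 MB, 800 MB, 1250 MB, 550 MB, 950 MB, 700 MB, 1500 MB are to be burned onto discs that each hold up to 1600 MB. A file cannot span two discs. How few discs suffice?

Total = 1500 + 1400 + 1250 + 1050 + 1050 + 1050 + 950 + 850 + 850 + 800 + 700 + 550 + 500 = 12500 MB.
Lower bound: ⌈12500/1600⌉ = 8 discs.
Also, 9 files each exceed 800 MB, and no two of those can share a disc, so at least 9 discs are needed.
A packing using 10 discs:
  disc 1: 1500 = 1500
  disc 2: 1400 = 1400
  disc 3: 1250 = 1250
  disc 4: 1050 + 550 = 1600
  disc 5: 1050 + 500 = 1550
  disc 6: 1050 = 1050
  disc 7: 950 = 950
  disc 8: 850 + 700 = 1550
  disc 9: 850 = 850
  disc 10: 800 = 800
No arrangement into 9 discs stays within capacity, so 10 is optimal.

10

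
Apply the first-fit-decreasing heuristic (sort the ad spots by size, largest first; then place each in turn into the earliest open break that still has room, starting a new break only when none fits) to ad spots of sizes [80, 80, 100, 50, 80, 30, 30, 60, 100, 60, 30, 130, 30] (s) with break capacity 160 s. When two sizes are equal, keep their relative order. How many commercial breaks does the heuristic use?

6

Sorted descending: 130, 100, 100, 80, 80, 80, 60, 60, 50, 30, 30, 30, 30.
  130 → break 1 (new)  [load 130/160]
  100 → break 2 (new)  [load 100/160]
  100 → break 3 (new)  [load 100/160]
  80 → break 4 (new)  [load 80/160]
  80 → break 4  [load 160/160]
  80 → break 5 (new)  [load 80/160]
  60 → break 2  [load 160/160]
  60 → break 3  [load 160/160]
  50 → break 5  [load 130/160]
  30 → break 1  [load 160/160]
  30 → break 5  [load 160/160]
  30 → break 6 (new)  [load 30/160]
  30 → break 6  [load 60/160]
6 commercial breaks opened.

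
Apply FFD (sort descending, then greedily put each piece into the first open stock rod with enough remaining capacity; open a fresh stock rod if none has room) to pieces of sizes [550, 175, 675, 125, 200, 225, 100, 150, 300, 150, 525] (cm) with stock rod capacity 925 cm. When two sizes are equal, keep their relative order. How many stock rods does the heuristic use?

Sorted descending: 675, 550, 525, 300, 225, 200, 175, 150, 150, 125, 100.
  675 → stock rod 1 (new)  [load 675/925]
  550 → stock rod 2 (new)  [load 550/925]
  525 → stock rod 3 (new)  [load 525/925]
  300 → stock rod 2  [load 850/925]
  225 → stock rod 1  [load 900/925]
  200 → stock rod 3  [load 725/925]
  175 → stock rod 3  [load 900/925]
  150 → stock rod 4 (new)  [load 150/925]
  150 → stock rod 4  [load 300/925]
  125 → stock rod 4  [load 425/925]
  100 → stock rod 4  [load 525/925]
4 stock rods opened.

4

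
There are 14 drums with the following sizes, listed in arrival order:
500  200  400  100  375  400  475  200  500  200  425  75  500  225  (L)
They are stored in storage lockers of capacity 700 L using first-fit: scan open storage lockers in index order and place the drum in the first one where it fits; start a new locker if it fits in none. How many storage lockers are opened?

8

  500 → locker 1 (new)  [load 500/700]
  200 → locker 1  [load 700/700]
  400 → locker 2 (new)  [load 400/700]
  100 → locker 2  [load 500/700]
  375 → locker 3 (new)  [load 375/700]
  400 → locker 4 (new)  [load 400/700]
  475 → locker 5 (new)  [load 475/700]
  200 → locker 2  [load 700/700]
  500 → locker 6 (new)  [load 500/700]
  200 → locker 3  [load 575/700]
  425 → locker 7 (new)  [load 425/700]
  75 → locker 3  [load 650/700]
  500 → locker 8 (new)  [load 500/700]
  225 → locker 4  [load 625/700]
8 storage lockers opened.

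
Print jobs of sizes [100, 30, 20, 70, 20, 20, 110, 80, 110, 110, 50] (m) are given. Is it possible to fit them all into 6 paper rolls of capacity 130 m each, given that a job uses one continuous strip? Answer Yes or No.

Yes

A valid assignment using 6 paper rolls:
  roll 1: 110 + 20 = 130
  roll 2: 110 + 20 = 130
  roll 3: 110 + 20 = 130
  roll 4: 100 + 30 = 130
  roll 5: 80 + 50 = 130
  roll 6: 70 = 70
Every load is within 130 m, so 6 paper rolls suffice.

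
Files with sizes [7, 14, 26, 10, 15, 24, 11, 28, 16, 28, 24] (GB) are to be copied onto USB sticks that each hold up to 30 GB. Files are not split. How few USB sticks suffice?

8

Total = 28 + 28 + 26 + 24 + 24 + 16 + 15 + 14 + 11 + 10 + 7 = 203 GB.
Lower bound: ⌈203/30⌉ = 7 USB sticks.
A packing using 8 USB sticks:
  USB stick 1: 28 = 28
  USB stick 2: 28 = 28
  USB stick 3: 26 = 26
  USB stick 4: 24 = 24
  USB stick 5: 24 = 24
  USB stick 6: 16 + 14 = 30
  USB stick 7: 15 + 11 = 26
  USB stick 8: 10 + 7 = 17
No arrangement into 7 USB sticks stays within capacity, so 8 is optimal.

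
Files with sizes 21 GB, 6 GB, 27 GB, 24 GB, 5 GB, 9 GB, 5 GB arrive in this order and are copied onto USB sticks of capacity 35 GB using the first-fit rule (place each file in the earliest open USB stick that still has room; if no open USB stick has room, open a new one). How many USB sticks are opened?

3

  21 → USB stick 1 (new)  [load 21/35]
  6 → USB stick 1  [load 27/35]
  27 → USB stick 2 (new)  [load 27/35]
  24 → USB stick 3 (new)  [load 24/35]
  5 → USB stick 1  [load 32/35]
  9 → USB stick 3  [load 33/35]
  5 → USB stick 2  [load 32/35]
3 USB sticks opened.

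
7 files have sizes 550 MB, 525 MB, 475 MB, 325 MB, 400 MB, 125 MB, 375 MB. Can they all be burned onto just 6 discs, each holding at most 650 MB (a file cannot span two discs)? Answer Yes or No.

Yes

A valid assignment using 6 discs:
  disc 1: 550 = 550
  disc 2: 525 + 125 = 650
  disc 3: 475 = 475
  disc 4: 400 = 400
  disc 5: 375 = 375
  disc 6: 325 = 325
Every load is within 650 MB, so 6 discs suffice.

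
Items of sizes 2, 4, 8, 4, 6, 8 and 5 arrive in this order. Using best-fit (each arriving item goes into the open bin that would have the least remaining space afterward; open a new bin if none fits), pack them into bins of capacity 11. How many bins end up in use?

  2 → bin 1 (new)  [load 2/11]
  4 → bin 1  [load 6/11]
  8 → bin 2 (new)  [load 8/11]
  4 → bin 1  [load 10/11]
  6 → bin 3 (new)  [load 6/11]
  8 → bin 4 (new)  [load 8/11]
  5 → bin 3  [load 11/11]
4 bins opened.

4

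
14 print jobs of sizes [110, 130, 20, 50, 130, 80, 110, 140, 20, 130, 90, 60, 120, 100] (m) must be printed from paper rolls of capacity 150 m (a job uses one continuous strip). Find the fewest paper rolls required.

10

Total = 140 + 130 + 130 + 130 + 120 + 110 + 110 + 100 + 90 + 80 + 60 + 50 + 20 + 20 = 1290 m.
Lower bound: ⌈1290/150⌉ = 9 paper rolls.
Also, 10 print jobs each exceed 75 m, and no two of those can share a roll, so at least 10 paper rolls are needed.
A packing using 10 paper rolls:
  roll 1: 140 = 140
  roll 2: 130 + 20 = 150
  roll 3: 130 + 20 = 150
  roll 4: 130 = 130
  roll 5: 120 = 120
  roll 6: 110 = 110
  roll 7: 110 = 110
  roll 8: 100 + 50 = 150
  roll 9: 90 + 60 = 150
  roll 10: 80 = 80
This matches the lower bound, so 10 is optimal.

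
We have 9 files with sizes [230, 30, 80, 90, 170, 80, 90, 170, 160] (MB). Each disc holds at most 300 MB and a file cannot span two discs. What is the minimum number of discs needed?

Total = 230 + 170 + 170 + 160 + 90 + 90 + 80 + 80 + 30 = 1100 MB.
Lower bound: ⌈1100/300⌉ = 4 discs.
A packing using 5 discs:
  disc 1: 230 + 30 = 260
  disc 2: 170 + 90 = 260
  disc 3: 170 + 90 = 260
  disc 4: 160 + 80 = 240
  disc 5: 80 = 80
No arrangement into 4 discs stays within capacity, so 5 is optimal.

5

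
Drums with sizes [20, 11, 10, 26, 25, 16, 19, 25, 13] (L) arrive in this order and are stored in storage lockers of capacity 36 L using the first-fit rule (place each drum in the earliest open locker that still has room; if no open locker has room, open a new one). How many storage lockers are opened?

6

  20 → locker 1 (new)  [load 20/36]
  11 → locker 1  [load 31/36]
  10 → locker 2 (new)  [load 10/36]
  26 → locker 2  [load 36/36]
  25 → locker 3 (new)  [load 25/36]
  16 → locker 4 (new)  [load 16/36]
  19 → locker 4  [load 35/36]
  25 → locker 5 (new)  [load 25/36]
  13 → locker 6 (new)  [load 13/36]
6 storage lockers opened.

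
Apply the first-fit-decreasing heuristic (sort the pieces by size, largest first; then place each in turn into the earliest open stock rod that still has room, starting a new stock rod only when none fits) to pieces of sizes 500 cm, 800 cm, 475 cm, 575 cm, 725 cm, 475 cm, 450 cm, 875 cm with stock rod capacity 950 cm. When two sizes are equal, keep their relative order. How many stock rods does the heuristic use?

6

Sorted descending: 875, 800, 725, 575, 500, 475, 475, 450.
  875 → stock rod 1 (new)  [load 875/950]
  800 → stock rod 2 (new)  [load 800/950]
  725 → stock rod 3 (new)  [load 725/950]
  575 → stock rod 4 (new)  [load 575/950]
  500 → stock rod 5 (new)  [load 500/950]
  475 → stock rod 6 (new)  [load 475/950]
  475 → stock rod 6  [load 950/950]
  450 → stock rod 5  [load 950/950]
6 stock rods opened.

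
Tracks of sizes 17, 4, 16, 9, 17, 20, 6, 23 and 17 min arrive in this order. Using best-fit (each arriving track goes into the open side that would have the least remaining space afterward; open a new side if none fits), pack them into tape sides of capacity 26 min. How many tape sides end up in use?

6

  17 → side 1 (new)  [load 17/26]
  4 → side 1  [load 21/26]
  16 → side 2 (new)  [load 16/26]
  9 → side 2  [load 25/26]
  17 → side 3 (new)  [load 17/26]
  20 → side 4 (new)  [load 20/26]
  6 → side 4  [load 26/26]
  23 → side 5 (new)  [load 23/26]
  17 → side 6 (new)  [load 17/26]
6 tape sides opened.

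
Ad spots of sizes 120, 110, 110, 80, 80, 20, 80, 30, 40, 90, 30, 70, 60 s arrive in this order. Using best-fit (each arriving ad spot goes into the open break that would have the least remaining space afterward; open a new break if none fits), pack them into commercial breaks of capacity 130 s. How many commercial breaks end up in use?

8

  120 → break 1 (new)  [load 120/130]
  110 → break 2 (new)  [load 110/130]
  110 → break 3 (new)  [load 110/130]
  80 → break 4 (new)  [load 80/130]
  80 → break 5 (new)  [load 80/130]
  20 → break 2  [load 130/130]
  80 → break 6 (new)  [load 80/130]
  30 → break 4  [load 110/130]
  40 → break 5  [load 120/130]
  90 → break 7 (new)  [load 90/130]
  30 → break 7  [load 120/130]
  70 → break 8 (new)  [load 70/130]
  60 → break 8  [load 130/130]
8 commercial breaks opened.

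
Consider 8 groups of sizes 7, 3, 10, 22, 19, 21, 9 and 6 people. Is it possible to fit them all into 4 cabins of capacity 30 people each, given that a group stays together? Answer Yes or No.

Yes

A valid assignment using 4 cabins:
  cabin 1: 22 + 7 = 29
  cabin 2: 21 + 9 = 30
  cabin 3: 19 + 10 = 29
  cabin 4: 6 + 3 = 9
Every load is within 30 people, so 4 cabins suffice.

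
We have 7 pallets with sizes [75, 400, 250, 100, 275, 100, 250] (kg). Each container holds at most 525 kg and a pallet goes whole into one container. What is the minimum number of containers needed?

3

Total = 400 + 275 + 250 + 250 + 100 + 100 + 75 = 1450 kg.
Lower bound: ⌈1450/525⌉ = 3 containers.
A packing using 3 containers:
  container 1: 400 + 100 = 500
  container 2: 275 + 250 = 525
  container 3: 250 + 100 + 75 = 425
This matches the lower bound, so 3 is optimal.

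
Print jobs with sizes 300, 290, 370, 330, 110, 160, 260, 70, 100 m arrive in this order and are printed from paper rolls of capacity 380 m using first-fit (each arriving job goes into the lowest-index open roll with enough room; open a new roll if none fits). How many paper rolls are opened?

6

  300 → roll 1 (new)  [load 300/380]
  290 → roll 2 (new)  [load 290/380]
  370 → roll 3 (new)  [load 370/380]
  330 → roll 4 (new)  [load 330/380]
  110 → roll 5 (new)  [load 110/380]
  160 → roll 5  [load 270/380]
  260 → roll 6 (new)  [load 260/380]
  70 → roll 1  [load 370/380]
  100 → roll 5  [load 370/380]
6 paper rolls opened.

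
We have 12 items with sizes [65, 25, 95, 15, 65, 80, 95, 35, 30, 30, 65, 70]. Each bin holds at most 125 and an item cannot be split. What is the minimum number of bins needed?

7

Total = 95 + 95 + 80 + 70 + 65 + 65 + 65 + 35 + 30 + 30 + 25 + 15 = 670.
Lower bound: ⌈670/125⌉ = 6 bins.
Also, 7 items each exceed 125/2, and no two of those can share a bin, so at least 7 bins are needed.
A packing using 7 bins:
  bin 1: 95 + 30 = 125
  bin 2: 95 + 30 = 125
  bin 3: 80 + 35 = 115
  bin 4: 70 + 25 + 15 = 110
  bin 5: 65 = 65
  bin 6: 65 = 65
  bin 7: 65 = 65
This matches the lower bound, so 7 is optimal.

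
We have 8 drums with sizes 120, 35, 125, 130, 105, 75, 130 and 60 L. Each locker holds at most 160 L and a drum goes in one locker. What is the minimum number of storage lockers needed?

Total = 130 + 130 + 125 + 120 + 105 + 75 + 60 + 35 = 780 L.
Lower bound: ⌈780/160⌉ = 5 storage lockers.
A packing using 6 storage lockers:
  locker 1: 130 = 130
  locker 2: 130 = 130
  locker 3: 125 + 35 = 160
  locker 4: 120 = 120
  locker 5: 105 = 105
  locker 6: 75 + 60 = 135
No arrangement into 5 storage lockers stays within capacity, so 6 is optimal.

6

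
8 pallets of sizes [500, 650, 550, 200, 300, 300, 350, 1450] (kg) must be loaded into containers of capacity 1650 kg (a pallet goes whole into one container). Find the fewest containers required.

3

Total = 1450 + 650 + 550 + 500 + 350 + 300 + 300 + 200 = 4300 kg.
Lower bound: ⌈4300/1650⌉ = 3 containers.
A packing using 3 containers:
  container 1: 1450 + 200 = 1650
  container 2: 650 + 550 + 350 = 1550
  container 3: 500 + 300 + 300 = 1100
This matches the lower bound, so 3 is optimal.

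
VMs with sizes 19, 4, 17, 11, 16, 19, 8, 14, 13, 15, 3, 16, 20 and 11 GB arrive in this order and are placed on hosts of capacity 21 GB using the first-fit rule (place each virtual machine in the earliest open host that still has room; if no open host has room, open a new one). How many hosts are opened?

11

  19 → host 1 (new)  [load 19/21]
  4 → host 2 (new)  [load 4/21]
  17 → host 2  [load 21/21]
  11 → host 3 (new)  [load 11/21]
  16 → host 4 (new)  [load 16/21]
  19 → host 5 (new)  [load 19/21]
  8 → host 3  [load 19/21]
  14 → host 6 (new)  [load 14/21]
  13 → host 7 (new)  [load 13/21]
  15 → host 8 (new)  [load 15/21]
  3 → host 4  [load 19/21]
  16 → host 9 (new)  [load 16/21]
  20 → host 10 (new)  [load 20/21]
  11 → host 11 (new)  [load 11/21]
11 hosts opened.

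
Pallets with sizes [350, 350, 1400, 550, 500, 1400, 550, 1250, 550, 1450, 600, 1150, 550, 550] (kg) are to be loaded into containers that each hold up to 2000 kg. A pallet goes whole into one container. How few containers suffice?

Total = 1450 + 1400 + 1400 + 1250 + 1150 + 600 + 550 + 550 + 550 + 550 + 550 + 500 + 350 + 350 = 11200 kg.
Lower bound: ⌈11200/2000⌉ = 6 containers.
A packing using 6 containers:
  container 1: 1450 + 550 = 2000
  container 2: 1400 + 600 = 2000
  container 3: 1400 + 550 = 1950
  container 4: 1250 + 550 = 1800
  container 5: 1150 + 550 = 1700
  container 6: 550 + 500 + 350 + 350 = 1750
This matches the lower bound, so 6 is optimal.

6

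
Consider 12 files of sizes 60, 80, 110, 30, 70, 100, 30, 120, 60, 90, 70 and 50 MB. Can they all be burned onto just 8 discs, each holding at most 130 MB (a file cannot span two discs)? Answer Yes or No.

Yes

A valid assignment using 7 discs:
  disc 1: 120 = 120
  disc 2: 110 = 110
  disc 3: 100 + 30 = 130
  disc 4: 90 + 30 = 120
  disc 5: 80 + 50 = 130
  disc 6: 70 + 60 = 130
  disc 7: 70 + 60 = 130
That uses only 7 ≤ 8, so 8 discs are enough.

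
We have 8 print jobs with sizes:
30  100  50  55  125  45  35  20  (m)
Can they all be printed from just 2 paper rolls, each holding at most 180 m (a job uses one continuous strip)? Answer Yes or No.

Total = 460 m; ⌈460/180⌉ = 3.
At least 3 paper rolls are required, but only 2 are allowed.

No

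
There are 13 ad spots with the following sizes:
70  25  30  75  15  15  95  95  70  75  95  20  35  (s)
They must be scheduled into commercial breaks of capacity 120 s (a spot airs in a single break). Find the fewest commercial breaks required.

7

Total = 95 + 95 + 95 + 75 + 75 + 70 + 70 + 35 + 30 + 25 + 20 + 15 + 15 = 715 s.
Lower bound: ⌈715/120⌉ = 6 commercial breaks.
Also, 7 ad spots each exceed 60 s, and no two of those can share a break, so at least 7 commercial breaks are needed.
A packing using 7 commercial breaks:
  break 1: 95 + 25 = 120
  break 2: 95 + 20 = 115
  break 3: 95 + 15 = 110
  break 4: 75 + 35 = 110
  break 5: 75 + 30 + 15 = 120
  break 6: 70 = 70
  break 7: 70 = 70
This matches the lower bound, so 7 is optimal.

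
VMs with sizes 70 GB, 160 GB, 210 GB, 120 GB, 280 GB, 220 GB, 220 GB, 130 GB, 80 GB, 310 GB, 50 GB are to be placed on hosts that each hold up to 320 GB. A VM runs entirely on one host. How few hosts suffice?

Total = 310 + 280 + 220 + 220 + 210 + 160 + 130 + 120 + 80 + 70 + 50 = 1850 GB.
Lower bound: ⌈1850/320⌉ = 6 hosts.
A packing using 7 hosts:
  host 1: 310 = 310
  host 2: 280 = 280
  host 3: 220 + 80 = 300
  host 4: 220 + 70 = 290
  host 5: 210 + 50 = 260
  host 6: 160 + 130 = 290
  host 7: 120 = 120
No arrangement into 6 hosts stays within capacity, so 7 is optimal.

7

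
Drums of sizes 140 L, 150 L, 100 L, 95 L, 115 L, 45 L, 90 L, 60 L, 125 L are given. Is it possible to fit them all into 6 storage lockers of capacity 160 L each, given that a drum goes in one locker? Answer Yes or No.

Total = 920 L; ⌈920/160⌉ = 6.
7 drums each exceed half the capacity and cannot share a locker, forcing at least 7 storage lockers.
At least 7 storage lockers are required, but only 6 are allowed.

No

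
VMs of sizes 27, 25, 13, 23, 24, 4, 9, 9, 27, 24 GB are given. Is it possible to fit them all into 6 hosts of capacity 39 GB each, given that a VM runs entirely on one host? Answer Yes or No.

Yes

A valid assignment using 6 hosts:
  host 1: 27 + 9 = 36
  host 2: 27 + 9 = 36
  host 3: 25 + 13 = 38
  host 4: 24 + 4 = 28
  host 5: 24 = 24
  host 6: 23 = 23
Every load is within 39 GB, so 6 hosts suffice.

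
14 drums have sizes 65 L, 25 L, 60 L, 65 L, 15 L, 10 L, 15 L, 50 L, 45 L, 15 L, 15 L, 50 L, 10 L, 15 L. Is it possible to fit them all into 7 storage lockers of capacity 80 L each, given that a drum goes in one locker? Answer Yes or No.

Yes

A valid assignment using 6 storage lockers:
  locker 1: 65 + 15 = 80
  locker 2: 65 + 15 = 80
  locker 3: 60 + 15 = 75
  locker 4: 50 + 25 = 75
  locker 5: 50 + 15 + 15 = 80
  locker 6: 45 + 10 + 10 = 65
That uses only 6 ≤ 7, so 7 storage lockers are enough.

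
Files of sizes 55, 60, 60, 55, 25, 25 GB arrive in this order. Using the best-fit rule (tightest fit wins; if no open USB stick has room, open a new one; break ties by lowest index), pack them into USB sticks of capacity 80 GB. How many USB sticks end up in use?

4

  55 → USB stick 1 (new)  [load 55/80]
  60 → USB stick 2 (new)  [load 60/80]
  60 → USB stick 3 (new)  [load 60/80]
  55 → USB stick 4 (new)  [load 55/80]
  25 → USB stick 1  [load 80/80]
  25 → USB stick 4  [load 80/80]
4 USB sticks opened.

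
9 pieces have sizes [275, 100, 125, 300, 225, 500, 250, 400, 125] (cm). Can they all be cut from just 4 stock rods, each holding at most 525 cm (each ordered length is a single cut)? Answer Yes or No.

No

Total = 2300 cm; ⌈2300/525⌉ = 5.
At least 5 stock rods are required, but only 4 are allowed.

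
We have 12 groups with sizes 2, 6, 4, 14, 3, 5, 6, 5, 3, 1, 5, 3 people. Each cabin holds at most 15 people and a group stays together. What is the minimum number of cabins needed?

Total = 14 + 6 + 6 + 5 + 5 + 5 + 4 + 3 + 3 + 3 + 2 + 1 = 57 people.
Lower bound: ⌈57/15⌉ = 4 cabins.
A packing using 4 cabins:
  cabin 1: 14 + 1 = 15
  cabin 2: 6 + 6 + 3 = 15
  cabin 3: 5 + 5 + 5 = 15
  cabin 4: 4 + 3 + 3 + 2 = 12
This matches the lower bound, so 4 is optimal.

4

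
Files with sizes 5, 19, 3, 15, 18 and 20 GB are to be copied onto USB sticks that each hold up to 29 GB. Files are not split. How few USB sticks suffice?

4

Total = 20 + 19 + 18 + 15 + 5 + 3 = 80 GB.
Lower bound: ⌈80/29⌉ = 3 USB sticks.
Also, 4 files each exceed 29/2 GB, and no two of those can share a USB stick, so at least 4 USB sticks are needed.
A packing using 4 USB sticks:
  USB stick 1: 20 + 5 + 3 = 28
  USB stick 2: 19 = 19
  USB stick 3: 18 = 18
  USB stick 4: 15 = 15
This matches the lower bound, so 4 is optimal.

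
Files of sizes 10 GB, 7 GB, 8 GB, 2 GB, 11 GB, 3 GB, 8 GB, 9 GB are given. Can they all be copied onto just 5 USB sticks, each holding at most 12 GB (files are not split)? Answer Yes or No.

No

Total = 58 GB; ⌈58/12⌉ = 5.
6 files each exceed half the capacity and cannot share a USB stick, forcing at least 6 USB sticks.
At least 6 USB sticks are required, but only 5 are allowed.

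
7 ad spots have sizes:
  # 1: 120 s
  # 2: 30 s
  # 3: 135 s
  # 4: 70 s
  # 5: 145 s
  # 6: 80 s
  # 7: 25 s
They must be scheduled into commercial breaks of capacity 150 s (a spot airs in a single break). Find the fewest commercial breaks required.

Total = 145 + 135 + 120 + 80 + 70 + 30 + 25 = 605 s.
Lower bound: ⌈605/150⌉ = 5 commercial breaks.
A packing using 5 commercial breaks:
  break 1: 145 = 145
  break 2: 135 = 135
  break 3: 120 + 30 = 150
  break 4: 80 + 70 = 150
  break 5: 25 = 25
This matches the lower bound, so 5 is optimal.

5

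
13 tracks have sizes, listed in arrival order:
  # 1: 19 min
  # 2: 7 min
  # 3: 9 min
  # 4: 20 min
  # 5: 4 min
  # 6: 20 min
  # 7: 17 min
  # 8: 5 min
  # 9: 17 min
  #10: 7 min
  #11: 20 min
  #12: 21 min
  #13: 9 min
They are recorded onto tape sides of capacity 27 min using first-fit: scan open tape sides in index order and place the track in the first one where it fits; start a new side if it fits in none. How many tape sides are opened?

  19 → side 1 (new)  [load 19/27]
  7 → side 1  [load 26/27]
  9 → side 2 (new)  [load 9/27]
  20 → side 3 (new)  [load 20/27]
  4 → side 2  [load 13/27]
  20 → side 4 (new)  [load 20/27]
  17 → side 5 (new)  [load 17/27]
  5 → side 2  [load 18/27]
  17 → side 6 (new)  [load 17/27]
  7 → side 2  [load 25/27]
  20 → side 7 (new)  [load 20/27]
  21 → side 8 (new)  [load 21/27]
  9 → side 5  [load 26/27]
8 tape sides opened.

8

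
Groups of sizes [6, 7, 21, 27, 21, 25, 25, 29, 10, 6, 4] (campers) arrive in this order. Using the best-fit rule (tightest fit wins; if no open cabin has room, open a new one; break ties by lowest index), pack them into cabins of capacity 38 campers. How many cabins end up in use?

  6 → cabin 1 (new)  [load 6/38]
  7 → cabin 1  [load 13/38]
  21 → cabin 1  [load 34/38]
  27 → cabin 2 (new)  [load 27/38]
  21 → cabin 3 (new)  [load 21/38]
  25 → cabin 4 (new)  [load 25/38]
  25 → cabin 5 (new)  [load 25/38]
  29 → cabin 6 (new)  [load 29/38]
  10 → cabin 2  [load 37/38]
  6 → cabin 6  [load 35/38]
  4 → cabin 1  [load 38/38]
6 cabins opened.

6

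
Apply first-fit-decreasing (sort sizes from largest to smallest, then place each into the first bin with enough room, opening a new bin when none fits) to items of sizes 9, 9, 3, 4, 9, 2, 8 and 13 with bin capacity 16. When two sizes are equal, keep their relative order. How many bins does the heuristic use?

Sorted descending: 13, 9, 9, 9, 8, 4, 3, 2.
  13 → bin 1 (new)  [load 13/16]
  9 → bin 2 (new)  [load 9/16]
  9 → bin 3 (new)  [load 9/16]
  9 → bin 4 (new)  [load 9/16]
  8 → bin 5 (new)  [load 8/16]
  4 → bin 2  [load 13/16]
  3 → bin 1  [load 16/16]
  2 → bin 2  [load 15/16]
5 bins opened.

5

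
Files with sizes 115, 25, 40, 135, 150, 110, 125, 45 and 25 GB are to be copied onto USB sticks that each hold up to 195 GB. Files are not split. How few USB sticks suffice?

Total = 150 + 135 + 125 + 115 + 110 + 45 + 40 + 25 + 25 = 770 GB.
Lower bound: ⌈770/195⌉ = 4 USB sticks.
Also, 5 files each exceed 195/2 GB, and no two of those can share a USB stick, so at least 5 USB sticks are needed.
A packing using 5 USB sticks:
  USB stick 1: 150 + 45 = 195
  USB stick 2: 135 + 40 = 175
  USB stick 3: 125 + 25 + 25 = 175
  USB stick 4: 115 = 115
  USB stick 5: 110 = 110
This matches the lower bound, so 5 is optimal.

5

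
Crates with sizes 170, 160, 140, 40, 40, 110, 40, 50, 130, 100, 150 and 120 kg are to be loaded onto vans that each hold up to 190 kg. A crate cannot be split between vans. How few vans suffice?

8

Total = 170 + 160 + 150 + 140 + 130 + 120 + 110 + 100 + 50 + 40 + 40 + 40 = 1250 kg.
Lower bound: ⌈1250/190⌉ = 7 vans.
Also, 8 crates each exceed 95 kg, and no two of those can share a van, so at least 8 vans are needed.
A packing using 8 vans:
  van 1: 170 = 170
  van 2: 160 = 160
  van 3: 150 + 40 = 190
  van 4: 140 + 50 = 190
  van 5: 130 + 40 = 170
  van 6: 120 + 40 = 160
  van 7: 110 = 110
  van 8: 100 = 100
This matches the lower bound, so 8 is optimal.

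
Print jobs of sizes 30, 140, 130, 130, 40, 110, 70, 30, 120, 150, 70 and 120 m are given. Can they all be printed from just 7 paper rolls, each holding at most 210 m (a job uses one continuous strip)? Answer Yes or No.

A valid assignment using 7 paper rolls:
  roll 1: 150 + 40 = 190
  roll 2: 140 + 70 = 210
  roll 3: 130 + 70 = 200
  roll 4: 130 + 30 + 30 = 190
  roll 5: 120 = 120
  roll 6: 120 = 120
  roll 7: 110 = 110
Every load is within 210 m, so 7 paper rolls suffice.

Yes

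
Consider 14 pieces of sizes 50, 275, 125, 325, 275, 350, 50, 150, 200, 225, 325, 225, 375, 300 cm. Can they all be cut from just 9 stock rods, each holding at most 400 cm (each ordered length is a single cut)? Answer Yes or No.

No

Total = 3250 cm; ⌈3250/400⌉ = 9.
The bound of 9 does not rule out 9, but exhaustive search shows no assignment into 9 stock rods of capacity 400 cm exists — the minimum is 10.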